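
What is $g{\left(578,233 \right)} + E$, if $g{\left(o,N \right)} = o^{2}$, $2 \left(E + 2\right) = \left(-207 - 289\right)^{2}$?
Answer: $457090$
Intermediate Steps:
$E = 123006$ ($E = -2 + \frac{\left(-207 - 289\right)^{2}}{2} = -2 + \frac{\left(-496\right)^{2}}{2} = -2 + \frac{1}{2} \cdot 246016 = -2 + 123008 = 123006$)
$g{\left(578,233 \right)} + E = 578^{2} + 123006 = 334084 + 123006 = 457090$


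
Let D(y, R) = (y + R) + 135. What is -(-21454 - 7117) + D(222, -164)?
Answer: 28764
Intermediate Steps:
D(y, R) = 135 + R + y (D(y, R) = (R + y) + 135 = 135 + R + y)
-(-21454 - 7117) + D(222, -164) = -(-21454 - 7117) + (135 - 164 + 222) = -1*(-28571) + 193 = 28571 + 193 = 28764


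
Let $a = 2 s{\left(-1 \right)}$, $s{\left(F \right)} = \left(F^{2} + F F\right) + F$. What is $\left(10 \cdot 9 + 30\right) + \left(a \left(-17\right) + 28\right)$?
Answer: $114$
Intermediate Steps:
$s{\left(F \right)} = F + 2 F^{2}$ ($s{\left(F \right)} = \left(F^{2} + F^{2}\right) + F = 2 F^{2} + F = F + 2 F^{2}$)
$a = 2$ ($a = 2 \left(- (1 + 2 \left(-1\right))\right) = 2 \left(- (1 - 2)\right) = 2 \left(\left(-1\right) \left(-1\right)\right) = 2 \cdot 1 = 2$)
$\left(10 \cdot 9 + 30\right) + \left(a \left(-17\right) + 28\right) = \left(10 \cdot 9 + 30\right) + \left(2 \left(-17\right) + 28\right) = \left(90 + 30\right) + \left(-34 + 28\right) = 120 - 6 = 114$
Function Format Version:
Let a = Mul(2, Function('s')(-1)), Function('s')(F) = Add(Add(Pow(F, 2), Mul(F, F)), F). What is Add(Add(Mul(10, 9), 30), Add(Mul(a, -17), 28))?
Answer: 114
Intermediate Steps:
Function('s')(F) = Add(F, Mul(2, Pow(F, 2))) (Function('s')(F) = Add(Add(Pow(F, 2), Pow(F, 2)), F) = Add(Mul(2, Pow(F, 2)), F) = Add(F, Mul(2, Pow(F, 2))))
a = 2 (a = Mul(2, Mul(-1, Add(1, Mul(2, -1)))) = Mul(2, Mul(-1, Add(1, -2))) = Mul(2, Mul(-1, -1)) = Mul(2, 1) = 2)
Add(Add(Mul(10, 9), 30), Add(Mul(a, -17), 28)) = Add(Add(Mul(10, 9), 30), Add(Mul(2, -17), 28)) = Add(Add(90, 30), Add(-34, 28)) = Add(120, -6) = 114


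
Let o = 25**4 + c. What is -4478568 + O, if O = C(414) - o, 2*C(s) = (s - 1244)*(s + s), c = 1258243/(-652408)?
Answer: -3400879645461/652408 ≈ -5.2128e+6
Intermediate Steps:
c = -1258243/652408 (c = 1258243*(-1/652408) = -1258243/652408 ≈ -1.9286)
C(s) = s*(-1244 + s) (C(s) = ((s - 1244)*(s + s))/2 = ((-1244 + s)*(2*s))/2 = (2*s*(-1244 + s))/2 = s*(-1244 + s))
o = 254845616757/652408 (o = 25**4 - 1258243/652408 = 390625 - 1258243/652408 = 254845616757/652408 ≈ 3.9062e+5)
O = -479026053717/652408 (O = 414*(-1244 + 414) - 1*254845616757/652408 = 414*(-830) - 254845616757/652408 = -343620 - 254845616757/652408 = -479026053717/652408 ≈ -7.3424e+5)
-4478568 + O = -4478568 - 479026053717/652408 = -3400879645461/652408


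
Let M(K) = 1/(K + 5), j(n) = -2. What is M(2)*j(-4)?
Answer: -2/7 ≈ -0.28571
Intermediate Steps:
M(K) = 1/(5 + K)
M(2)*j(-4) = -2/(5 + 2) = -2/7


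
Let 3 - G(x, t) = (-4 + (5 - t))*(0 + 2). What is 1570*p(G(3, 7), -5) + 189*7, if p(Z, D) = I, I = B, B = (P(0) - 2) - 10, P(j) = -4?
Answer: -23797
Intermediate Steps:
B = -16 (B = (-4 - 2) - 10 = -6 - 10 = -16)
G(x, t) = 1 + 2*t (G(x, t) = 3 - (-4 + (5 - t))*(0 + 2) = 3 - (1 - t)*2 = 3 - (2 - 2*t) = 3 + (-2 + 2*t) = 1 + 2*t)
I = -16
p(Z, D) = -16
1570*p(G(3, 7), -5) + 189*7 = 1570*(-16) + 189*7 = -25120 + 1323 = -23797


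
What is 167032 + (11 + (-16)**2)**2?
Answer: 238321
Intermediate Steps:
167032 + (11 + (-16)**2)**2 = 167032 + (11 + 256)**2 = 167032 + 267**2 = 167032 + 71289 = 238321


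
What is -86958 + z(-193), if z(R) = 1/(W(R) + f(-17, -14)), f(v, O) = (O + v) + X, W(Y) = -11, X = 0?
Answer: -3652237/42 ≈ -86958.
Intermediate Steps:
f(v, O) = O + v (f(v, O) = (O + v) + 0 = O + v)
z(R) = -1/42 (z(R) = 1/(-11 + (-14 - 17)) = 1/(-11 - 31) = 1/(-42) = -1/42)
-86958 + z(-193) = -86958 - 1/42 = -3652237/42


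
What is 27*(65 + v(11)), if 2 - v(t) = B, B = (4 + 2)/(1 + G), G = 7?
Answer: 7155/4 ≈ 1788.8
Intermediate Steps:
B = ¾ (B = (4 + 2)/(1 + 7) = 6/8 = 6*(⅛) = ¾ ≈ 0.75000)
v(t) = 5/4 (v(t) = 2 - 1*¾ = 2 - ¾ = 5/4)
27*(65 + v(11)) = 27*(65 + 5/4) = 27*(265/4) = 7155/4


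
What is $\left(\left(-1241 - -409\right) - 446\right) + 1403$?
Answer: $125$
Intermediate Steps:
$\left(\left(-1241 - -409\right) - 446\right) + 1403 = \left(\left(-1241 + 409\right) - 446\right) + 1403 = \left(-832 - 446\right) + 1403 = -1278 + 1403 = 125$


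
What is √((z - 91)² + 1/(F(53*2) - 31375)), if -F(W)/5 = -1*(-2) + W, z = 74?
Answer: 3*√32707321790/31915 ≈ 17.000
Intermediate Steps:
F(W) = -10 - 5*W (F(W) = -5*(-1*(-2) + W) = -5*(2 + W) = -10 - 5*W)
√((z - 91)² + 1/(F(53*2) - 31375)) = √((74 - 91)² + 1/((-10 - 265*2) - 31375)) = √((-17)² + 1/((-10 - 5*106) - 31375)) = √(289 + 1/((-10 - 530) - 31375)) = √(289 + 1/(-540 - 31375)) = √(289 + 1/(-31915)) = √(289 - 1/31915) = √(9223434/31915) = 3*√32707321790/31915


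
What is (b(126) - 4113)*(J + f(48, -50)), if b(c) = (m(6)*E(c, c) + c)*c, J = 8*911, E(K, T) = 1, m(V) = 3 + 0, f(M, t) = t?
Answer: 87876558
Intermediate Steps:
m(V) = 3
J = 7288
b(c) = c*(3 + c) (b(c) = (3*1 + c)*c = (3 + c)*c = c*(3 + c))
(b(126) - 4113)*(J + f(48, -50)) = (126*(3 + 126) - 4113)*(7288 - 50) = (126*129 - 4113)*7238 = (16254 - 4113)*7238 = 12141*7238 = 87876558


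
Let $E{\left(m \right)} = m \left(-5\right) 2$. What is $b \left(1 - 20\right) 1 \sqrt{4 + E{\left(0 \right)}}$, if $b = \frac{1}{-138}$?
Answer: $\frac{19}{69} \approx 0.27536$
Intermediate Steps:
$E{\left(m \right)} = - 10 m$ ($E{\left(m \right)} = - 5 m 2 = - 10 m$)
$b = - \frac{1}{138} \approx -0.0072464$
$b \left(1 - 20\right) 1 \sqrt{4 + E{\left(0 \right)}} = - \frac{\left(1 - 20\right) 1 \sqrt{4 - 0}}{138} = - \frac{\left(1 - 20\right) 1 \sqrt{4 + 0}}{138} = - \frac{\left(-19\right) 1 \sqrt{4}}{138} = - \frac{\left(-19\right) 2}{138} = \left(- \frac{1}{138}\right) \left(-38\right) = \frac{19}{69}$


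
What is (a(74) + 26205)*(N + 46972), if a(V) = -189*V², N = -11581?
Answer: -35700989769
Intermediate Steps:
(a(74) + 26205)*(N + 46972) = (-189*74² + 26205)*(-11581 + 46972) = (-189*5476 + 26205)*35391 = (-1034964 + 26205)*35391 = -1008759*35391 = -35700989769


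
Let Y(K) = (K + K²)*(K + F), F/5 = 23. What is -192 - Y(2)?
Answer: -894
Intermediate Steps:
F = 115 (F = 5*23 = 115)
Y(K) = (115 + K)*(K + K²) (Y(K) = (K + K²)*(K + 115) = (K + K²)*(115 + K) = (115 + K)*(K + K²))
-192 - Y(2) = -192 - 2*(115 + 2² + 116*2) = -192 - 2*(115 + 4 + 232) = -192 - 2*351 = -192 - 1*702 = -192 - 702 = -894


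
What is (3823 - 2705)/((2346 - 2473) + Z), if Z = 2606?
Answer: 1118/2479 ≈ 0.45099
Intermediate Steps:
(3823 - 2705)/((2346 - 2473) + Z) = (3823 - 2705)/((2346 - 2473) + 2606) = 1118/(-127 + 2606) = 1118/2479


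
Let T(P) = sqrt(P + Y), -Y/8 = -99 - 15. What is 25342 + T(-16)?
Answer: 25342 + 8*sqrt(14) ≈ 25372.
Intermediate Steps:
Y = 912 (Y = -8*(-99 - 15) = -8*(-114) = 912)
T(P) = sqrt(912 + P) (T(P) = sqrt(P + 912) = sqrt(912 + P))
25342 + T(-16) = 25342 + sqrt(912 - 16) = 25342 + sqrt(896) = 25342 + 8*sqrt(14)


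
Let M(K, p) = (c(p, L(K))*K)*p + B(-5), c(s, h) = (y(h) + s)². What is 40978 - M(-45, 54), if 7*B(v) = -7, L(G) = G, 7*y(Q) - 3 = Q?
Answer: 5639699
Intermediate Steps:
y(Q) = 3/7 + Q/7
c(s, h) = (3/7 + s + h/7)² (c(s, h) = ((3/7 + h/7) + s)² = (3/7 + s + h/7)²)
B(v) = -1 (B(v) = (⅐)*(-7) = -1)
M(K, p) = -1 + K*p*(3 + K + 7*p)²/49 (M(K, p) = (((3 + K + 7*p)²/49)*K)*p - 1 = (K*(3 + K + 7*p)²/49)*p - 1 = K*p*(3 + K + 7*p)²/49 - 1 = -1 + K*p*(3 + K + 7*p)²/49)
40978 - M(-45, 54) = 40978 - (-1 + (1/49)*(-45)*54*(3 - 45 + 7*54)²) = 40978 - (-1 + (1/49)*(-45)*54*(3 - 45 + 378)²) = 40978 - (-1 + (1/49)*(-45)*54*336²) = 40978 - (-1 + (1/49)*(-45)*54*112896) = 40978 - (-1 - 5598720) = 40978 - 1*(-5598721) = 40978 + 5598721 = 5639699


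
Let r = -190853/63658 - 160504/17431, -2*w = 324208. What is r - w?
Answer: 179860717503917/1109622598 ≈ 1.6209e+5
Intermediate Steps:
w = -162104 (w = -½*324208 = -162104)
r = -13544122275/1109622598 (r = -190853*1/63658 - 160504*1/17431 = -190853/63658 - 160504/17431 = -13544122275/1109622598 ≈ -12.206)
r - w = -13544122275/1109622598 - 1*(-162104) = -13544122275/1109622598 + 162104 = 179860717503917/1109622598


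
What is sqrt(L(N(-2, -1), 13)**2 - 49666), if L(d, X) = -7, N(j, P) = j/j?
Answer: 3*I*sqrt(5513) ≈ 222.75*I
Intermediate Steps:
N(j, P) = 1
sqrt(L(N(-2, -1), 13)**2 - 49666) = sqrt((-7)**2 - 49666) = sqrt(49 - 49666) = sqrt(-49617) = 3*I*sqrt(5513)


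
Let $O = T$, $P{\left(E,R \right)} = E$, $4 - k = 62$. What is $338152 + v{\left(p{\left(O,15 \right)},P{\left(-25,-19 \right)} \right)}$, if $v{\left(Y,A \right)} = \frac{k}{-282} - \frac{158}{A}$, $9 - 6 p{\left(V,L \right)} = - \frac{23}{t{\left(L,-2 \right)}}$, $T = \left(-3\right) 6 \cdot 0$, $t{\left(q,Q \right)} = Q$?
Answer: $\frac{1192008803}{3525} \approx 3.3816 \cdot 10^{5}$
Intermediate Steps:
$k = -58$ ($k = 4 - 62 = -58$)
$T = 0$ ($T = \left(-18\right) 0 = 0$)
$O = 0$
$p{\left(V,L \right)} = - \frac{5}{12}$ ($p{\left(V,L \right)} = \frac{3}{2} - \frac{\left(-23\right) \frac{1}{-2}}{6} = \frac{3}{2} - \frac{\left(-23\right) \left(- \frac{1}{2}\right)}{6} = \frac{3}{2} - \frac{23}{12} = - \frac{5}{12}$)
$v{\left(Y,A \right)} = \frac{29}{141} - \frac{158}{A}$ ($v{\left(Y,A \right)} = - \frac{58}{-282} - \frac{158}{A} = \left(-58\right) \left(- \frac{1}{282}\right) - \frac{158}{A} = \frac{29}{141} - \frac{158}{A}$)
$338152 + v{\left(p{\left(O,15 \right)},P{\left(-25,-19 \right)} \right)} = 338152 - \left(- \frac{29}{141} + \frac{158}{-25}\right) = 338152 + \left(\frac{29}{141} - - \frac{158}{25}\right) = 338152 + \left(\frac{29}{141} + \frac{158}{25}\right) = 338152 + \frac{23003}{3525} = \frac{1192008803}{3525}$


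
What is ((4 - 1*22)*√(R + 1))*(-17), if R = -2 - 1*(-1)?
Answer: 0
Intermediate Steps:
R = -1 (R = -2 + 1 = -1)
((4 - 1*22)*√(R + 1))*(-17) = ((4 - 1*22)*√(-1 + 1))*(-17) = ((4 - 22)*√0)*(-17) = -18*0*(-17) = 0*(-17) = 0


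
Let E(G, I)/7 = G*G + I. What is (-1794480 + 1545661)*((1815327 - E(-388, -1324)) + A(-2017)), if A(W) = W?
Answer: -191284582630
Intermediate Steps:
E(G, I) = 7*I + 7*G² (E(G, I) = 7*(G*G + I) = 7*(G² + I) = 7*(I + G²) = 7*I + 7*G²)
(-1794480 + 1545661)*((1815327 - E(-388, -1324)) + A(-2017)) = (-1794480 + 1545661)*((1815327 - (7*(-1324) + 7*(-388)²)) - 2017) = -248819*((1815327 - (-9268 + 7*150544)) - 2017) = -248819*((1815327 - (-9268 + 1053808)) - 2017) = -248819*((1815327 - 1*1044540) - 2017) = -248819*((1815327 - 1044540) - 2017) = -248819*(770787 - 2017) = -248819*768770 = -191284582630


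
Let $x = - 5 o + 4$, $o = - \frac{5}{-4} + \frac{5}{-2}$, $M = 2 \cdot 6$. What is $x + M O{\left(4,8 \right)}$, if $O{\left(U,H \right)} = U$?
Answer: $\frac{233}{4} \approx 58.25$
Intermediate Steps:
$M = 12$
$o = - \frac{5}{4}$ ($o = \left(-5\right) \left(- \frac{1}{4}\right) + 5 \left(- \frac{1}{2}\right) = \frac{5}{4} - \frac{5}{2} = - \frac{5}{4} \approx -1.25$)
$x = \frac{41}{4}$ ($x = \left(-5\right) \left(- \frac{5}{4}\right) + 4 = \frac{25}{4} + 4 = \frac{41}{4} \approx 10.25$)
$x + M O{\left(4,8 \right)} = \frac{41}{4} + 12 \cdot 4 = \frac{41}{4} + 48 = \frac{233}{4}$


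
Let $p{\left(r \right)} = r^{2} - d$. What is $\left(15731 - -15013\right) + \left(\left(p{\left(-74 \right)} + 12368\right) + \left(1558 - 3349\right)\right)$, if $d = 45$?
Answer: $46752$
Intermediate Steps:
$p{\left(r \right)} = -45 + r^{2}$ ($p{\left(r \right)} = r^{2} - 45 = -45 + r^{2}$)
$\left(15731 - -15013\right) + \left(\left(p{\left(-74 \right)} + 12368\right) + \left(1558 - 3349\right)\right) = \left(15731 - -15013\right) + \left(\left(\left(-45 + \left(-74\right)^{2}\right) + 12368\right) + \left(1558 - 3349\right)\right) = \left(15731 + 15013\right) + \left(\left(\left(-45 + 5476\right) + 12368\right) - 1791\right) = 30744 + \left(\left(5431 + 12368\right) - 1791\right) = 30744 + \left(17799 - 1791\right) = 30744 + 16008 = 46752$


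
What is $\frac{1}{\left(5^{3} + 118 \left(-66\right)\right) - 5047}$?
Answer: $- \frac{1}{12710} \approx -7.8678 \cdot 10^{-5}$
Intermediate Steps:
$\frac{1}{\left(5^{3} + 118 \left(-66\right)\right) - 5047} = \frac{1}{\left(125 - 7788\right) - 5047} = \frac{1}{-7663 - 5047} = \frac{1}{-12710} = - \frac{1}{12710}$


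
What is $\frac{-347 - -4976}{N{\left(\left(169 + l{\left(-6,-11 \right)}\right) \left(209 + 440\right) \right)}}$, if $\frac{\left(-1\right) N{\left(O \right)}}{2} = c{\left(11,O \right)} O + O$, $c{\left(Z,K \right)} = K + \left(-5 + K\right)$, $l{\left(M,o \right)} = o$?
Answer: $- \frac{1543}{14019542240} \approx -1.1006 \cdot 10^{-7}$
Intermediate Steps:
$c{\left(Z,K \right)} = -5 + 2 K$
$N{\left(O \right)} = - 2 O - 2 O \left(-5 + 2 O\right)$ ($N{\left(O \right)} = - 2 \left(\left(-5 + 2 O\right) O + O\right) = - 2 \left(O \left(-5 + 2 O\right) + O\right) = - 2 \left(O + O \left(-5 + 2 O\right)\right) = - 2 O - 2 O \left(-5 + 2 O\right)$)
$\frac{-347 - -4976}{N{\left(\left(169 + l{\left(-6,-11 \right)}\right) \left(209 + 440\right) \right)}} = \frac{-347 - -4976}{4 \left(169 - 11\right) \left(209 + 440\right) \left(2 - \left(169 - 11\right) \left(209 + 440\right)\right)} = \frac{-347 + 4976}{4 \cdot 158 \cdot 649 \left(2 - 158 \cdot 649\right)} = \frac{4629}{4 \cdot 102542 \left(2 - 102542\right)} = \frac{4629}{4 \cdot 102542 \left(-102540\right)} = \frac{4629}{-42058626720} = 4629 \left(- \frac{1}{42058626720}\right) = - \frac{1543}{14019542240}$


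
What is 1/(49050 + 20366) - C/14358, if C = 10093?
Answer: -350300665/498337464 ≈ -0.70294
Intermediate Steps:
1/(49050 + 20366) - C/14358 = 1/(49050 + 20366) - 10093/14358 = 1/69416 - 10093/14358 = -350300665/498337464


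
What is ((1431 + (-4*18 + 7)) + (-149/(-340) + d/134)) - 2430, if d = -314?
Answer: -24281317/22780 ≈ -1065.9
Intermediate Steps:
((1431 + (-4*18 + 7)) + (-149/(-340) + d/134)) - 2430 = ((1431 + (-4*18 + 7)) + (-149/(-340) - 314/134)) - 2430 = ((1431 + (-72 + 7)) + (-149*(-1/340) - 314*1/134)) - 2430 = ((1431 - 65) + (149/340 - 157/67)) - 2430 = (1366 - 43397/22780) - 2430 = 31074083/22780 - 2430 = -24281317/22780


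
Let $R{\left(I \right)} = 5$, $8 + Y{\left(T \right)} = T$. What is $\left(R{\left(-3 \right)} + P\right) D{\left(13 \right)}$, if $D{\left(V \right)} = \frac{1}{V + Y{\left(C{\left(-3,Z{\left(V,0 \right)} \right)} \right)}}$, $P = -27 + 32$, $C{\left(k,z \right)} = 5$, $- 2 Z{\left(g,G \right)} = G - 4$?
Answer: $1$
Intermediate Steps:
$Z{\left(g,G \right)} = 2 - \frac{G}{2}$ ($Z{\left(g,G \right)} = - \frac{G - 4}{2} = - \frac{-4 + G}{2} = 2 - \frac{G}{2}$)
$P = 5$
$Y{\left(T \right)} = -8 + T$
$D{\left(V \right)} = \frac{1}{-3 + V}$ ($D{\left(V \right)} = \frac{1}{V + \left(-8 + 5\right)} = \frac{1}{V - 3} = \frac{1}{-3 + V}$)
$\left(R{\left(-3 \right)} + P\right) D{\left(13 \right)} = \frac{5 + 5}{-3 + 13} = \frac{10}{10} = 10 \cdot \frac{1}{10} = 1$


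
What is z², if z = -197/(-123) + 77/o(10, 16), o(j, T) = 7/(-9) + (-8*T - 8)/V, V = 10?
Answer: 89243197696/6333135561 ≈ 14.091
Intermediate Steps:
o(j, T) = -71/45 - 4*T/5 (o(j, T) = 7/(-9) + (-8*T - 8)/10 = 7*(-⅑) + (-8 - 8*T)*(⅒) = -7/9 + (-⅘ - 4*T/5) = -71/45 - 4*T/5)
z = -298736/79581 (z = -197/(-123) + 77/(-71/45 - ⅘*16) = -197*(-1/123) + 77/(-71/45 - 64/5) = 197/123 + 77/(-647/45) = 197/123 + 77*(-45/647) = 197/123 - 3465/647 = -298736/79581 ≈ -3.7539)
z² = (-298736/79581)² = 89243197696/6333135561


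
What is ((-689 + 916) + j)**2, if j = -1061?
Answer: 695556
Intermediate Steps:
((-689 + 916) + j)**2 = ((-689 + 916) - 1061)**2 = (227 - 1061)**2 = (-834)**2 = 695556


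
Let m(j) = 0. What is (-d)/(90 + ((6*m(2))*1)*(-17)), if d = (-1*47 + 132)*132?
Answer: -374/3 ≈ -124.67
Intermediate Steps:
d = 11220 (d = (-47 + 132)*132 = 85*132 = 11220)
(-d)/(90 + ((6*m(2))*1)*(-17)) = (-1*11220)/(90 + ((6*0)*1)*(-17)) = -11220/(90 + (0*1)*(-17)) = -11220/(90 + 0*(-17)) = -11220/(90 + 0) = -11220/90 = -11220*1/90 = -374/3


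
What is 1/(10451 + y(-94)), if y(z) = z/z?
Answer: 1/10452 ≈ 9.5675e-5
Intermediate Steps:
y(z) = 1
1/(10451 + y(-94)) = 1/(10451 + 1) = 1/10452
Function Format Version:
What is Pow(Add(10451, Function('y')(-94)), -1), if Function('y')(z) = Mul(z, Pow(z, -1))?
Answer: Rational(1, 10452) ≈ 9.5675e-5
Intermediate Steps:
Function('y')(z) = 1
Pow(Add(10451, Function('y')(-94)), -1) = Pow(Add(10451, 1), -1) = Pow(10452, -1) = Rational(1, 10452)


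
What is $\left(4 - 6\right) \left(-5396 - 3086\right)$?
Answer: $16964$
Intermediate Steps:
$\left(4 - 6\right) \left(-5396 - 3086\right) = \left(4 - 6\right) \left(-8482\right) = \left(-2\right) \left(-8482\right) = 16964$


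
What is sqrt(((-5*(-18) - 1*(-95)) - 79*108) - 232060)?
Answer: I*sqrt(240407) ≈ 490.31*I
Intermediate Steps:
sqrt(((-5*(-18) - 1*(-95)) - 79*108) - 232060) = sqrt(((90 + 95) - 8532) - 232060) = sqrt((185 - 8532) - 232060) = sqrt(-8347 - 232060) = sqrt(-240407) = I*sqrt(240407)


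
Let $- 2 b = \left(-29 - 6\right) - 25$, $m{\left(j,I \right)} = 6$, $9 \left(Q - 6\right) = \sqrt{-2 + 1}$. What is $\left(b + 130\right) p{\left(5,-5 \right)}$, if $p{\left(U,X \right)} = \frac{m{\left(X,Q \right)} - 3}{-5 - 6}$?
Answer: $- \frac{480}{11} \approx -43.636$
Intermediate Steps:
$Q = 6 + \frac{i}{9}$ ($Q = 6 + \frac{\sqrt{-2 + 1}}{9} = 6 + \frac{\sqrt{-1}}{9} = 6 + \frac{i}{9} \approx 6.0 + 0.11111 i$)
$p{\left(U,X \right)} = - \frac{3}{11}$ ($p{\left(U,X \right)} = \frac{6 - 3}{-5 - 6} = \frac{3}{-11} = 3 \left(- \frac{1}{11}\right) = - \frac{3}{11}$)
$b = 30$ ($b = - \frac{\left(-29 - 6\right) - 25}{2} = - \frac{-35 - 25}{2} = \left(- \frac{1}{2}\right) \left(-60\right) = 30$)
$\left(b + 130\right) p{\left(5,-5 \right)} = \left(30 + 130\right) \left(- \frac{3}{11}\right) = 160 \left(- \frac{3}{11}\right) = - \frac{480}{11}$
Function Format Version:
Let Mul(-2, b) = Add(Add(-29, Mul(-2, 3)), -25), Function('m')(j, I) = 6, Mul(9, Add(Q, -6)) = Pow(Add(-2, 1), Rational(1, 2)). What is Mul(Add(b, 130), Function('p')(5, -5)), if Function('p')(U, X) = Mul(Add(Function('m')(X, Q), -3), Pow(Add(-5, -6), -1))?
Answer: Rational(-480, 11) ≈ -43.636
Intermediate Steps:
Q = Add(6, Mul(Rational(1, 9), I)) (Q = Add(6, Mul(Rational(1, 9), Pow(Add(-2, 1), Rational(1, 2)))) = Add(6, Mul(Rational(1, 9), Pow(-1, Rational(1, 2)))) = Add(6, Mul(Rational(1, 9), I)) ≈ Add(6.0000, Mul(0.11111, I)))
Function('p')(U, X) = Rational(-3, 11) (Function('p')(U, X) = Mul(Add(6, -3), Pow(Add(-5, -6), -1)) = Mul(3, Pow(-11, -1)) = Mul(3, Rational(-1, 11)) = Rational(-3, 11))
b = 30 (b = Mul(Rational(-1, 2), Add(Add(-29, Mul(-2, 3)), -25)) = Mul(Rational(-1, 2), Add(Add(-29, -6), -25)) = Mul(Rational(-1, 2), Add(-35, -25)) = Mul(Rational(-1, 2), -60) = 30)
Mul(Add(b, 130), Function('p')(5, -5)) = Mul(Add(30, 130), Rational(-3, 11)) = Mul(160, Rational(-3, 11)) = Rational(-480, 11)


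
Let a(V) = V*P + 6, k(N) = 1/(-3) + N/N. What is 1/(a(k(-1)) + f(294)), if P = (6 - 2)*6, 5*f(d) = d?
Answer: 5/404 ≈ 0.012376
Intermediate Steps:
k(N) = 2/3 (k(N) = 1*(-1/3) + 1 = -1/3 + 1 = 2/3)
f(d) = d/5
P = 24 (P = 4*6 = 24)
a(V) = 6 + 24*V (a(V) = V*24 + 6 = 24*V + 6 = 6 + 24*V)
1/(a(k(-1)) + f(294)) = 1/((6 + 24*(2/3)) + (1/5)*294) = 1/((6 + 16) + 294/5) = 1/(22 + 294/5) = 1/(404/5) = 5/404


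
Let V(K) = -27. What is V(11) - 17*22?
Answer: -401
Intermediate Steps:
V(11) - 17*22 = -27 - 17*22 = -27 - 374 = -401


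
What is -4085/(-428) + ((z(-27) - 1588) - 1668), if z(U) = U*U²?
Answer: -9813807/428 ≈ -22929.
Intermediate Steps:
z(U) = U³
-4085/(-428) + ((z(-27) - 1588) - 1668) = -4085/(-428) + (((-27)³ - 1588) - 1668) = -4085*(-1/428) + ((-19683 - 1588) - 1668) = 4085/428 + (-21271 - 1668) = 4085/428 - 22939 = -9813807/428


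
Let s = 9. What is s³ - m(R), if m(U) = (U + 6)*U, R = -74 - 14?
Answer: -6487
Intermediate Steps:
R = -88
m(U) = U*(6 + U) (m(U) = (6 + U)*U = U*(6 + U))
s³ - m(R) = 9³ - (-88)*(6 - 88) = 729 - (-88)*(-82) = 729 - 1*7216 = 729 - 7216 = -6487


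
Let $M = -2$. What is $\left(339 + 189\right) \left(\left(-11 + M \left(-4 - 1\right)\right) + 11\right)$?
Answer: $5280$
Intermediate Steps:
$\left(339 + 189\right) \left(\left(-11 + M \left(-4 - 1\right)\right) + 11\right) = \left(339 + 189\right) \left(\left(-11 - 2 \left(-4 - 1\right)\right) + 11\right) = 528 \left(\left(-11 - 2 \left(-4 - 1\right)\right) + 11\right) = 528 \left(\left(-11 - -10\right) + 11\right) = 528 \left(\left(-11 + 10\right) + 11\right) = 528 \left(-1 + 11\right) = 528 \cdot 10 = 5280$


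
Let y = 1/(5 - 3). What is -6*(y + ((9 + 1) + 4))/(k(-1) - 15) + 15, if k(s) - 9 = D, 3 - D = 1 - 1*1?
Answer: 44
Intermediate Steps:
y = ½ (y = 1/2 = ½ ≈ 0.50000)
D = 3 (D = 3 - (1 - 1*1) = 3 - (1 - 1) = 3 - 1*0 = 3 + 0 = 3)
k(s) = 12 (k(s) = 9 + 3 = 12)
-6*(y + ((9 + 1) + 4))/(k(-1) - 15) + 15 = -6*(½ + ((9 + 1) + 4))/(12 - 15) + 15 = -6*(½ + (10 + 4))/(-3) + 15 = -6*(½ + 14)*(-1)/3 + 15 = -87*(-1)/3 + 15 = -6*(-29/6) + 15 = 29 + 15 = 44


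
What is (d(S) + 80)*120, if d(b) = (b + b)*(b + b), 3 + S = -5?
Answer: 40320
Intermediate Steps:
S = -8 (S = -3 - 5 = -8)
d(b) = 4*b**2 (d(b) = (2*b)*(2*b) = 4*b**2)
(d(S) + 80)*120 = (4*(-8)**2 + 80)*120 = (4*64 + 80)*120 = (256 + 80)*120 = 336*120 = 40320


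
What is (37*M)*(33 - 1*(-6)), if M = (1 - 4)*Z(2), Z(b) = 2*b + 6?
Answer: -43290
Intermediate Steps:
Z(b) = 6 + 2*b
M = -30 (M = (1 - 4)*(6 + 2*2) = -3*(6 + 4) = -3*10 = -30)
(37*M)*(33 - 1*(-6)) = (37*(-30))*(33 - 1*(-6)) = -1110*(33 + 6) = -1110*39 = -43290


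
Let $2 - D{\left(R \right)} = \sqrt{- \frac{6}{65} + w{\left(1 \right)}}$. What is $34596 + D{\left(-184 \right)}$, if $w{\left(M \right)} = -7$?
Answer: $34598 - \frac{i \sqrt{29965}}{65} \approx 34598.0 - 2.6631 i$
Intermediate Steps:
$D{\left(R \right)} = 2 - \frac{i \sqrt{29965}}{65}$ ($D{\left(R \right)} = 2 - \sqrt{- \frac{6}{65} - 7} = 2 - \sqrt{- \frac{461}{65}} = 2 - \frac{i \sqrt{29965}}{65}$)
$34596 + D{\left(-184 \right)} = 34596 + \left(2 - \frac{i \sqrt{29965}}{65}\right) = 34598 - \frac{i \sqrt{29965}}{65}$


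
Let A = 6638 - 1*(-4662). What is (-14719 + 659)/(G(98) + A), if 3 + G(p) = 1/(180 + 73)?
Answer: -1778590/1429071 ≈ -1.2446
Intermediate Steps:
G(p) = -758/253 (G(p) = -3 + 1/(180 + 73) = -3 + 1/253 = -758/253)
A = 11300 (A = 6638 + 4662 = 11300)
(-14719 + 659)/(G(98) + A) = (-14719 + 659)/(-758/253 + 11300) = -14060/2858142/253 = -14060*253/2858142 = -1778590/1429071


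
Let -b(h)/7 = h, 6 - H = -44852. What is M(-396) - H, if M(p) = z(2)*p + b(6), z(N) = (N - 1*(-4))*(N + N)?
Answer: -54404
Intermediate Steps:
H = 44858 (H = 6 - 1*(-44852) = 6 + 44852 = 44858)
b(h) = -7*h
z(N) = 2*N*(4 + N) (z(N) = (N + 4)*(2*N) = (4 + N)*(2*N) = 2*N*(4 + N))
M(p) = -42 + 24*p (M(p) = (2*2*(4 + 2))*p - 7*6 = (2*2*6)*p - 42 = 24*p - 42 = -42 + 24*p)
M(-396) - H = (-42 + 24*(-396)) - 1*44858 = (-42 - 9504) - 44858 = -9546 - 44858 = -54404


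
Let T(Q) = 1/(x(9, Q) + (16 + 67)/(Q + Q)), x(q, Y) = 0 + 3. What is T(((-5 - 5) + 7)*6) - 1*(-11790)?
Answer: 294786/25 ≈ 11791.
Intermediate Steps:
x(q, Y) = 3
T(Q) = 1/(3 + 83/(2*Q)) (T(Q) = 1/(3 + (16 + 67)/(Q + Q)) = 1/(3 + 83/((2*Q))) = 1/(3 + 83*(1/(2*Q))) = 1/(3 + 83/(2*Q)))
T(((-5 - 5) + 7)*6) - 1*(-11790) = 2*(((-5 - 5) + 7)*6)/(83 + 6*(((-5 - 5) + 7)*6)) - 1*(-11790) = 2*((-10 + 7)*6)/(83 + 6*((-10 + 7)*6)) + 11790 = 2*(-3*6)/(83 + 6*(-3*6)) + 11790 = 2*(-18)/(83 + 6*(-18)) + 11790 = 2*(-18)/(83 - 108) + 11790 = 2*(-18)/(-25) + 11790 = 2*(-18)*(-1/25) + 11790 = 36/25 + 11790 = 294786/25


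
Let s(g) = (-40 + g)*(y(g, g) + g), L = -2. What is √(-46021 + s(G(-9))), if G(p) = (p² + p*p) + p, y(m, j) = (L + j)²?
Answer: √2547781 ≈ 1596.2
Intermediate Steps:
y(m, j) = (-2 + j)²
G(p) = p + 2*p² (G(p) = (p² + p²) + p = 2*p² + p = p + 2*p²)
s(g) = (-40 + g)*(g + (-2 + g)²) (s(g) = (-40 + g)*((-2 + g)² + g) = (-40 + g)*(g + (-2 + g)²))
√(-46021 + s(G(-9))) = √(-46021 + (-160 + (-9*(1 + 2*(-9)))³ - 43*81*(1 + 2*(-9))² + 124*(-9*(1 + 2*(-9))))) = √(-46021 + (-160 + (-9*(1 - 18))³ - 43*81*(1 - 18)² + 124*(-9*(1 - 18)))) = √(-46021 + (-160 + (-9*(-17))³ - 43*(-9*(-17))² + 124*(-9*(-17)))) = √(-46021 + (-160 + 153³ - 43*153² + 124*153)) = √(-46021 + (-160 + 3581577 - 43*23409 + 18972)) = √(-46021 + (-160 + 3581577 - 1006587 + 18972)) = √(-46021 + 2593802) = √2547781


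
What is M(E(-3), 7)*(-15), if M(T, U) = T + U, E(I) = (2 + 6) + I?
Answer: -180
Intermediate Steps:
E(I) = 8 + I
M(E(-3), 7)*(-15) = ((8 - 3) + 7)*(-15) = (5 + 7)*(-15) = 12*(-15) = -180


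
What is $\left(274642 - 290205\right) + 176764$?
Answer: $161201$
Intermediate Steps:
$\left(274642 - 290205\right) + 176764 = -15563 + 176764 = 161201$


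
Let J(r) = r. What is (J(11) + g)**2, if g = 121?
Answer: 17424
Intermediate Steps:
(J(11) + g)**2 = (11 + 121)**2 = 132**2 = 17424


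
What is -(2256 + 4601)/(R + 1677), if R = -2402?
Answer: 6857/725 ≈ 9.4579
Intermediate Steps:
-(2256 + 4601)/(R + 1677) = -(2256 + 4601)/(-2402 + 1677) = -6857/(-725) = -6857*(-1)/725 = -1*(-6857/725) = 6857/725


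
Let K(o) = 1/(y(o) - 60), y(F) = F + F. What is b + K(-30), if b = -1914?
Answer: -229681/120 ≈ -1914.0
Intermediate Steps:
y(F) = 2*F
K(o) = 1/(-60 + 2*o) (K(o) = 1/(2*o - 60) = 1/(-60 + 2*o))
b + K(-30) = -1914 + 1/(2*(-30 - 30)) = -1914 + (1/2)/(-60) = -1914 + (1/2)*(-1/60) = -1914 - 1/120 = -229681/120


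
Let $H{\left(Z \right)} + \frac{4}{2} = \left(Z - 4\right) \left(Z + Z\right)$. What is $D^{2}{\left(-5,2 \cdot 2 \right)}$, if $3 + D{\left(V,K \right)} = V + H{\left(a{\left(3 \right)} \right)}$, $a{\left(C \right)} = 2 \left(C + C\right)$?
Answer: $33124$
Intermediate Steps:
$a{\left(C \right)} = 4 C$ ($a{\left(C \right)} = 2 \cdot 2 C = 4 C$)
$H{\left(Z \right)} = -2 + 2 Z \left(-4 + Z\right)$ ($H{\left(Z \right)} = -2 + \left(Z - 4\right) \left(Z + Z\right) = -2 + \left(-4 + Z\right) 2 Z = -2 + 2 Z \left(-4 + Z\right)$)
$D{\left(V,K \right)} = 187 + V$ ($D{\left(V,K \right)} = -3 - \left(-286 - V + 8 \cdot 4 \cdot 3\right) = -3 + \left(V - \left(98 - 288\right)\right) = -3 + \left(V - -190\right) = -3 + \left(V + 190\right) = -3 + \left(190 + V\right) = 187 + V$)
$D^{2}{\left(-5,2 \cdot 2 \right)} = \left(187 - 5\right)^{2} = 182^{2} = 33124$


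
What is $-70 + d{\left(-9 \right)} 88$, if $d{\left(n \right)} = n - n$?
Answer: $-70$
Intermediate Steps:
$d{\left(n \right)} = 0$
$-70 + d{\left(-9 \right)} 88 = -70 + 0 \cdot 88 = -70 + 0 = -70$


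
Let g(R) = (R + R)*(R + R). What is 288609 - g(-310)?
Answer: -95791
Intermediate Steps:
g(R) = 4*R**2 (g(R) = (2*R)*(2*R) = 4*R**2)
288609 - g(-310) = 288609 - 4*(-310)**2 = 288609 - 4*96100 = 288609 - 1*384400 = 288609 - 384400 = -95791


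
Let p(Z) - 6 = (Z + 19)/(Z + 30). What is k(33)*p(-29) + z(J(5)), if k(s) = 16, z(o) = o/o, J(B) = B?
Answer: -63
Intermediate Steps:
z(o) = 1
p(Z) = 6 + (19 + Z)/(30 + Z) (p(Z) = 6 + (Z + 19)/(Z + 30) = 6 + (19 + Z)/(30 + Z))
k(33)*p(-29) + z(J(5)) = 16*((199 + 7*(-29))/(30 - 29)) + 1 = 16*((199 - 203)/1) + 1 = 16*(1*(-4)) + 1 = 16*(-4) + 1 = -64 + 1 = -63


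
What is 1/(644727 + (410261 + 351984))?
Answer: 1/1406972 ≈ 7.1075e-7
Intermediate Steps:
1/(644727 + (410261 + 351984)) = 1/(644727 + 762245) = 1/1406972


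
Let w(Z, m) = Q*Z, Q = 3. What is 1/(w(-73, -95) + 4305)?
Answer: 1/4086 ≈ 0.00024474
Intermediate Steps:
w(Z, m) = 3*Z
1/(w(-73, -95) + 4305) = 1/(3*(-73) + 4305) = 1/(-219 + 4305) = 1/4086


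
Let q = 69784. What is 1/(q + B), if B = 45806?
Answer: 1/115590 ≈ 8.6513e-6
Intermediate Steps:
1/(q + B) = 1/(69784 + 45806) = 1/115590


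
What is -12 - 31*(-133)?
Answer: 4111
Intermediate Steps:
-12 - 31*(-133) = -12 + 4123 = 4111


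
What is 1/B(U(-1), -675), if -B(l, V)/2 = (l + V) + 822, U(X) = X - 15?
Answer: -1/262 ≈ -0.0038168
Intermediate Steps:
U(X) = -15 + X
B(l, V) = -1644 - 2*V - 2*l (B(l, V) = -2*((l + V) + 822) = -2*((V + l) + 822) = -2*(822 + V + l) = -1644 - 2*V - 2*l)
1/B(U(-1), -675) = 1/(-1644 - 2*(-675) - 2*(-15 - 1)) = 1/(-1644 + 1350 - 2*(-16)) = 1/(-1644 + 1350 + 32) = 1/(-262) = -1/262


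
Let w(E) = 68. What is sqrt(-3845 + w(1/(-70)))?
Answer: I*sqrt(3777) ≈ 61.457*I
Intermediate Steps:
sqrt(-3845 + w(1/(-70))) = sqrt(-3845 + 68) = sqrt(-3777) = I*sqrt(3777)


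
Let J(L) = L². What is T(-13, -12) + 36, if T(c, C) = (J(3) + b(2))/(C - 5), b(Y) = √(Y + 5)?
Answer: 603/17 - √7/17 ≈ 35.315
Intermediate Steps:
b(Y) = √(5 + Y)
T(c, C) = (9 + √7)/(-5 + C) (T(c, C) = (3² + √(5 + 2))/(C - 5) = (9 + √7)/(-5 + C))
T(-13, -12) + 36 = (9 + √7)/(-5 - 12) + 36 = (9 + √7)/(-17) + 36 = -(9 + √7)/17 + 36 = (-9/17 - √7/17) + 36 = 603/17 - √7/17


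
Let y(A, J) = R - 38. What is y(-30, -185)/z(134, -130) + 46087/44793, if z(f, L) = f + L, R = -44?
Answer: -1744339/89586 ≈ -19.471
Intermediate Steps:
y(A, J) = -82 (y(A, J) = -44 - 38 = -82)
z(f, L) = L + f
y(-30, -185)/z(134, -130) + 46087/44793 = -82/(-130 + 134) + 46087/44793 = -82/4 + 46087*(1/44793) = -82*1/4 + 46087/44793 = -41/2 + 46087/44793 = -1744339/89586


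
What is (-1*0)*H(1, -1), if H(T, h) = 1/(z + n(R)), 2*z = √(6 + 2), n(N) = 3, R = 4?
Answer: 0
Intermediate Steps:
z = √2 (z = √(6 + 2)/2 = √8/2 = (2*√2)/2 = √2 ≈ 1.4142)
H(T, h) = 1/(3 + √2) (H(T, h) = 1/(√2 + 3) = 1/(3 + √2))
(-1*0)*H(1, -1) = (-1*0)*(3/7 - √2/7) = 0*(3/7 - √2/7) = 0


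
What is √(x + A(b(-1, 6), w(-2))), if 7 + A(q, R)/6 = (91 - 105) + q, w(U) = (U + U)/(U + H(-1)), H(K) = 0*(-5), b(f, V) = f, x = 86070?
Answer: √85938 ≈ 293.15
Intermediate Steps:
H(K) = 0
w(U) = 2 (w(U) = (U + U)/(U + 0) = (2*U)/U = 2)
A(q, R) = -126 + 6*q (A(q, R) = -42 + 6*((91 - 105) + q) = -42 + 6*(-14 + q) = -42 + (-84 + 6*q) = -126 + 6*q)
√(x + A(b(-1, 6), w(-2))) = √(86070 + (-126 + 6*(-1))) = √(86070 + (-126 - 6)) = √(86070 - 132) = √85938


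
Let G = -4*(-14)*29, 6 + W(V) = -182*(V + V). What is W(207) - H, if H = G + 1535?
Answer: -78513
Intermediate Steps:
W(V) = -6 - 364*V (W(V) = -6 - 182*(V + V) = -6 - 364*V)
G = 1624 (G = 56*29 = 1624)
H = 3159 (H = 1624 + 1535 = 3159)
W(207) - H = (-6 - 364*207) - 1*3159 = (-6 - 75348) - 3159 = -75354 - 3159 = -78513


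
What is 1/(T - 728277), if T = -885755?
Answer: -1/1614032 ≈ -6.1957e-7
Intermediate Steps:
1/(T - 728277) = 1/(-885755 - 728277) = 1/(-1614032) = -1/1614032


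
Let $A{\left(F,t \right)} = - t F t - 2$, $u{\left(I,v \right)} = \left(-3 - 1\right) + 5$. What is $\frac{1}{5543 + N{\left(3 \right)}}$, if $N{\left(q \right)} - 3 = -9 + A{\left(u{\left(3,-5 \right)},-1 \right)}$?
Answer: $\frac{1}{5534} \approx 0.0001807$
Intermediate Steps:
$u{\left(I,v \right)} = 1$ ($u{\left(I,v \right)} = -4 + 5 = 1$)
$A{\left(F,t \right)} = -2 - F t^{2}$ ($A{\left(F,t \right)} = - F t t - 2 = - F t^{2} - 2 = -2 - F t^{2}$)
$N{\left(q \right)} = -9$ ($N{\left(q \right)} = 3 - \left(11 + \left(-1\right)^{2}\right) = 3 - \left(11 + 1\right) = 3 - 12 = -9$)
$\frac{1}{5543 + N{\left(3 \right)}} = \frac{1}{5543 - 9} = \frac{1}{5534}$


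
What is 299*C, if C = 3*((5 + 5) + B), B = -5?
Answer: 4485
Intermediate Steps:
C = 15 (C = 3*((5 + 5) - 5) = 3*(10 - 5) = 3*5 = 15)
299*C = 299*15 = 4485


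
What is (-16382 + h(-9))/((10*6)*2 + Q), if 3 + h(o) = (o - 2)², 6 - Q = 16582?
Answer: 2033/2057 ≈ 0.98833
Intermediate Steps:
Q = -16576 (Q = 6 - 1*16582 = 6 - 16582 = -16576)
h(o) = -3 + (-2 + o)² (h(o) = -3 + (o - 2)² = -3 + (-2 + o)²)
(-16382 + h(-9))/((10*6)*2 + Q) = (-16382 + (-3 + (-2 - 9)²))/((10*6)*2 - 16576) = (-16382 + (-3 + (-11)²))/(60*2 - 16576) = (-16382 + (-3 + 121))/(120 - 16576) = (-16382 + 118)/(-16456) = -16264*(-1/16456) = 2033/2057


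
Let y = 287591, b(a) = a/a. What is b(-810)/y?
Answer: 1/287591 ≈ 3.4772e-6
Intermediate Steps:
b(a) = 1
b(-810)/y = 1/287591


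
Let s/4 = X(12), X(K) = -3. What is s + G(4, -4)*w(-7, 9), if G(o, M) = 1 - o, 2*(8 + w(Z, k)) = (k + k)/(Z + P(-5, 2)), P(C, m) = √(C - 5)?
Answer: 897/59 + 27*I*√10/59 ≈ 15.203 + 1.4471*I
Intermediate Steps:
s = -12 (s = 4*(-3) = -12)
P(C, m) = √(-5 + C)
w(Z, k) = -8 + k/(Z + I*√10) (w(Z, k) = -8 + ((k + k)/(Z + √(-5 - 5)))/2 = -8 + ((2*k)/(Z + √(-10)))/2 = -8 + ((2*k)/(Z + I*√10))/2 = -8 + (2*k/(Z + I*√10))/2 = -8 + k/(Z + I*√10))
s + G(4, -4)*w(-7, 9) = -12 + (1 - 1*4)*((9 - 8*(-7) - 8*I*√10)/(-7 + I*√10)) = -12 + (1 - 4)*((9 + 56 - 8*I*√10)/(-7 + I*√10)) = -12 - 3*(65 - 8*I*√10)/(-7 + I*√10)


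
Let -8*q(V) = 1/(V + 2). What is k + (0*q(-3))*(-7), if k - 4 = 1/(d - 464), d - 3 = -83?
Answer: 2175/544 ≈ 3.9982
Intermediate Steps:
d = -80 (d = 3 - 83 = -80)
k = 2175/544 (k = 4 + 1/(-80 - 464) = 4 + 1/(-544) = 4 - 1/544 = 2175/544 ≈ 3.9982)
q(V) = -1/(8*(2 + V)) (q(V) = -1/(8*(V + 2)) = -1/(8*(2 + V)))
k + (0*q(-3))*(-7) = 2175/544 + (0*(-1/(16 + 8*(-3))))*(-7) = 2175/544 + (0*(-1/(16 - 24)))*(-7) = 2175/544 + (0*(-1/(-8)))*(-7) = 2175/544 + (0*(-1*(-⅛)))*(-7) = 2175/544 + (0*(⅛))*(-7) = 2175/544 + 0*(-7) = 2175/544 + 0 = 2175/544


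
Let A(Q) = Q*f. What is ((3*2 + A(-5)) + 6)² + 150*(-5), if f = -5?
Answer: 619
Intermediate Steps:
A(Q) = -5*Q (A(Q) = Q*(-5) = -5*Q)
((3*2 + A(-5)) + 6)² + 150*(-5) = ((3*2 - 5*(-5)) + 6)² + 150*(-5) = ((6 + 25) + 6)² - 750 = (31 + 6)² - 750 = 37² - 750 = 1369 - 750 = 619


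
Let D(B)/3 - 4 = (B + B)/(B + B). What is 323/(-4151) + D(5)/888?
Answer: -74853/1228696 ≈ -0.060921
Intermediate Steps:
D(B) = 15 (D(B) = 12 + 3*((B + B)/(B + B)) = 12 + 3*((2*B)/((2*B))) = 12 + 3*((2*B)*(1/(2*B))) = 12 + 3*1 = 12 + 3 = 15)
323/(-4151) + D(5)/888 = 323/(-4151) + 15/888 = 323*(-1/4151) + 15*(1/888) = -323/4151 + 5/296 = -74853/1228696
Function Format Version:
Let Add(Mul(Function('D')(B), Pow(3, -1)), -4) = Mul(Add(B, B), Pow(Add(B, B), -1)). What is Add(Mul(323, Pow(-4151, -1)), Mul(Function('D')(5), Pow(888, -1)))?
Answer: Rational(-74853, 1228696) ≈ -0.060921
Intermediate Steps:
Function('D')(B) = 15 (Function('D')(B) = Add(12, Mul(3, Mul(Add(B, B), Pow(Add(B, B), -1)))) = Add(12, Mul(3, Mul(Mul(2, B), Pow(Mul(2, B), -1)))) = Add(12, Mul(3, Mul(Mul(2, B), Mul(Rational(1, 2), Pow(B, -1))))) = Add(12, Mul(3, 1)) = Add(12, 3) = 15)
Add(Mul(323, Pow(-4151, -1)), Mul(Function('D')(5), Pow(888, -1))) = Add(Mul(323, Pow(-4151, -1)), Mul(15, Pow(888, -1))) = Add(Mul(323, Rational(-1, 4151)), Mul(15, Rational(1, 888))) = Add(Rational(-323, 4151), Rational(5, 296)) = Rational(-74853, 1228696)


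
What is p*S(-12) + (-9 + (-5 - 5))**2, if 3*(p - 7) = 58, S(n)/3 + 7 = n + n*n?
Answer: 10236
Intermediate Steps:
S(n) = -21 + 3*n + 3*n**2 (S(n) = -21 + 3*(n + n*n) = -21 + 3*(n + n**2) = -21 + (3*n + 3*n**2) = -21 + 3*n + 3*n**2)
p = 79/3 (p = 7 + (1/3)*58 = 7 + 58/3 = 79/3 ≈ 26.333)
p*S(-12) + (-9 + (-5 - 5))**2 = 79*(-21 + 3*(-12) + 3*(-12)**2)/3 + (-9 + (-5 - 5))**2 = 79*(-21 - 36 + 3*144)/3 + (-9 - 10)**2 = 79*(-21 - 36 + 432)/3 + (-19)**2 = (79/3)*375 + 361 = 9875 + 361 = 10236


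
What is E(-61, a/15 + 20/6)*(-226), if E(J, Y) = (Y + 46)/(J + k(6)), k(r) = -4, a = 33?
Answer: 174698/975 ≈ 179.18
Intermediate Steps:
E(J, Y) = (46 + Y)/(-4 + J) (E(J, Y) = (Y + 46)/(J - 4) = (46 + Y)/(-4 + J))
E(-61, a/15 + 20/6)*(-226) = ((46 + (33/15 + 20/6))/(-4 - 61))*(-226) = ((46 + (33*(1/15) + 20*(⅙)))/(-65))*(-226) = -(46 + (11/5 + 10/3))/65*(-226) = -(46 + 83/15)/65*(-226) = -1/65*773/15*(-226) = -773/975*(-226) = 174698/975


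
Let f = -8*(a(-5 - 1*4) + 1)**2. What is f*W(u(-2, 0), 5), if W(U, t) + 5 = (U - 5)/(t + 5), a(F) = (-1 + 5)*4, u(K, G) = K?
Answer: 65892/5 ≈ 13178.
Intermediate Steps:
a(F) = 16 (a(F) = 4*4 = 16)
W(U, t) = -5 + (-5 + U)/(5 + t) (W(U, t) = -5 + (U - 5)/(t + 5) = -5 + (-5 + U)/(5 + t))
f = -2312 (f = -8*(16 + 1)**2 = -8*17**2 = -8*289 = -2312)
f*W(u(-2, 0), 5) = -2312*(-30 - 2 - 5*5)/(5 + 5) = -2312*(-30 - 2 - 25)/10 = -1156*(-57)/5 = -2312*(-57/10) = 65892/5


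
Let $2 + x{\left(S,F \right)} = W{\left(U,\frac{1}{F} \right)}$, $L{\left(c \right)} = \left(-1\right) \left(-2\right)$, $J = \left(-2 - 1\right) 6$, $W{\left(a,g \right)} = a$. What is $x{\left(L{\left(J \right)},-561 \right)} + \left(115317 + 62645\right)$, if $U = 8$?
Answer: $177968$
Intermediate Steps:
$J = -18$ ($J = \left(-3\right) 6 = -18$)
$L{\left(c \right)} = 2$
$x{\left(S,F \right)} = 6$ ($x{\left(S,F \right)} = -2 + 8 = 6$)
$x{\left(L{\left(J \right)},-561 \right)} + \left(115317 + 62645\right) = 6 + \left(115317 + 62645\right) = 6 + 177962 = 177968$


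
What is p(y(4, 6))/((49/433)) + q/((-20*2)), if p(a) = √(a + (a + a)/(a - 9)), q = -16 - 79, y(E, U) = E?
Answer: 19/8 + 866*√15/245 ≈ 16.065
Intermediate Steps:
q = -95
p(a) = √(a + 2*a/(-9 + a)) (p(a) = √(a + (2*a)/(-9 + a)) = √(a + 2*a/(-9 + a)))
p(y(4, 6))/((49/433)) + q/((-20*2)) = √(4*(-7 + 4)/(-9 + 4))/((49/433)) - 95/((-20*2)) = √(4*(-3)/(-5))/((49*(1/433))) - 95/(-40) = √(4*(-⅕)*(-3))/(49/433) - 95*(-1/40) = √(12/5)*(433/49) + 19/8 = (2*√15/5)*(433/49) + 19/8 = 866*√15/245 + 19/8 = 19/8 + 866*√15/245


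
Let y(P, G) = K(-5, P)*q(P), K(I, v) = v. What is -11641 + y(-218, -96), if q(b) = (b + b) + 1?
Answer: 83189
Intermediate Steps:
q(b) = 1 + 2*b (q(b) = 2*b + 1 = 1 + 2*b)
y(P, G) = P*(1 + 2*P)
-11641 + y(-218, -96) = -11641 - 218*(1 + 2*(-218)) = -11641 - 218*(1 - 436) = -11641 - 218*(-435) = -11641 + 94830 = 83189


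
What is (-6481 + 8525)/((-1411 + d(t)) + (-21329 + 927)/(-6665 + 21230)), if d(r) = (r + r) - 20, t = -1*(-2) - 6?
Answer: -29770860/20979437 ≈ -1.4191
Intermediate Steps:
t = -4 (t = 2 - 6 = -4)
d(r) = -20 + 2*r (d(r) = 2*r - 20 = -20 + 2*r)
(-6481 + 8525)/((-1411 + d(t)) + (-21329 + 927)/(-6665 + 21230)) = (-6481 + 8525)/((-1411 + (-20 + 2*(-4))) + (-21329 + 927)/(-6665 + 21230)) = 2044/((-1411 + (-20 - 8)) - 20402/14565) = 2044/((-1411 - 28) - 20402*1/14565) = 2044/(-1439 - 20402/14565) = 2044/(-20979437/14565) = 2044*(-14565/20979437) = -29770860/20979437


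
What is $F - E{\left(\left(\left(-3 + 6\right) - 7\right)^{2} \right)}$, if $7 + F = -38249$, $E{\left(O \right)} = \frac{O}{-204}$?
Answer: $- \frac{1951052}{51} \approx -38256.0$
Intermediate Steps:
$E{\left(O \right)} = - \frac{O}{204}$ ($E{\left(O \right)} = O \left(- \frac{1}{204}\right) = - \frac{O}{204}$)
$F = -38256$ ($F = -7 - 38249 = -38256$)
$F - E{\left(\left(\left(-3 + 6\right) - 7\right)^{2} \right)} = -38256 - - \frac{\left(\left(-3 + 6\right) - 7\right)^{2}}{204} = -38256 - - \frac{\left(3 - 7\right)^{2}}{204} = -38256 - - \frac{\left(-4\right)^{2}}{204} = -38256 - \left(- \frac{1}{204}\right) 16 = -38256 - - \frac{4}{51} = -38256 + \frac{4}{51} = - \frac{1951052}{51}$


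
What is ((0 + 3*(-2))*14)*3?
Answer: -252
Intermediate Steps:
((0 + 3*(-2))*14)*3 = ((0 - 6)*14)*3 = -6*14*3 = -84*3 = -252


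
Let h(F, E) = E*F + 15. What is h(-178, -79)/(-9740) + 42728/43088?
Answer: -11898691/26229820 ≈ -0.45363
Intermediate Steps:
h(F, E) = 15 + E*F
h(-178, -79)/(-9740) + 42728/43088 = (15 - 79*(-178))/(-9740) + 42728/43088 = (15 + 14062)*(-1/9740) + 42728*(1/43088) = 14077*(-1/9740) + 5341/5386 = -14077/9740 + 5341/5386 = -11898691/26229820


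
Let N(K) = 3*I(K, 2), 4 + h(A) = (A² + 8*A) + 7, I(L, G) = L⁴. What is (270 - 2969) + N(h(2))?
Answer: 836824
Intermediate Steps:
h(A) = 3 + A² + 8*A (h(A) = -4 + ((A² + 8*A) + 7) = -4 + (7 + A² + 8*A) = 3 + A² + 8*A)
N(K) = 3*K⁴
(270 - 2969) + N(h(2)) = (270 - 2969) + 3*(3 + 2² + 8*2)⁴ = -2699 + 3*(3 + 4 + 16)⁴ = -2699 + 3*23⁴ = -2699 + 3*279841 = -2699 + 839523 = 836824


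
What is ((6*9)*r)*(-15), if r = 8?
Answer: -6480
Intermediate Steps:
((6*9)*r)*(-15) = ((6*9)*8)*(-15) = (54*8)*(-15) = 432*(-15) = -6480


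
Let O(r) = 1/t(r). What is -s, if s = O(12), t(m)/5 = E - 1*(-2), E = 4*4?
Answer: -1/90 ≈ -0.011111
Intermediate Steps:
E = 16
t(m) = 90 (t(m) = 5*(16 - 1*(-2)) = 5*(16 + 2) = 5*18 = 90)
O(r) = 1/90
s = 1/90 ≈ 0.011111
-s = -1*1/90 = -1/90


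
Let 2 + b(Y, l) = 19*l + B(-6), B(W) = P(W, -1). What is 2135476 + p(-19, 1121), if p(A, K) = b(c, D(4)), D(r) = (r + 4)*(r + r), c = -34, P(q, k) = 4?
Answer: 2136694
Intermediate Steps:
B(W) = 4
D(r) = 2*r*(4 + r) (D(r) = (4 + r)*(2*r) = 2*r*(4 + r))
b(Y, l) = 2 + 19*l (b(Y, l) = -2 + (19*l + 4) = -2 + (4 + 19*l) = 2 + 19*l)
p(A, K) = 1218 (p(A, K) = 2 + 19*(2*4*(4 + 4)) = 2 + 19*(2*4*8) = 2 + 19*64 = 2 + 1216 = 1218)
2135476 + p(-19, 1121) = 2135476 + 1218 = 2136694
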